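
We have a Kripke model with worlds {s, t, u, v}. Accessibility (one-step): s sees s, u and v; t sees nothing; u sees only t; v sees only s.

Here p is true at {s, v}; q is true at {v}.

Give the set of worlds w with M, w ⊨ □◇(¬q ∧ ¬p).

s: successors {s, u, v}; ◇(¬q ∧ ¬p) there: s:T, u:T, v:F. ✗
t: no successors, so □◇(¬q ∧ ¬p) holds vacuously. ✓
u: successors {t}; ◇(¬q ∧ ¬p) there: t:F. ✗
v: successors {s}; ◇(¬q ∧ ¬p) there: s:T. ✓

{t, v}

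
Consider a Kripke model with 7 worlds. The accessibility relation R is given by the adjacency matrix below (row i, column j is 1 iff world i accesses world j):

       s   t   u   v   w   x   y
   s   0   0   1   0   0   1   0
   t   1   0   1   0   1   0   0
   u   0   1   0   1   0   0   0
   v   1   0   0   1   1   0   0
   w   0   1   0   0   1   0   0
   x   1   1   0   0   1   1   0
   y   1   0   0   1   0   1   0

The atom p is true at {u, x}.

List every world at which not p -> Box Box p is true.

s: not p is T, Box Box p is F. ✗
t: not p is T, Box Box p is F. ✗
u: not p is F, Box Box p is F. ✓
v: not p is T, Box Box p is F. ✗
w: not p is T, Box Box p is F. ✗
x: not p is F, Box Box p is F. ✓
y: not p is T, Box Box p is F. ✗

{u, x}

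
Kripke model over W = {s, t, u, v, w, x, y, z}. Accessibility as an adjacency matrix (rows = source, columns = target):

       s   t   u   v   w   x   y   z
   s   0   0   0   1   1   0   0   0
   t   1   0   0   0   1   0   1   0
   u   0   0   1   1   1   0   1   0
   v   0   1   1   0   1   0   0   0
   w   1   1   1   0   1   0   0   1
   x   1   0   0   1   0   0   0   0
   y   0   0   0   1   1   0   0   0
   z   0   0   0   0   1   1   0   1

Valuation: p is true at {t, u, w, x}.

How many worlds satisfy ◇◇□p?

s: successors {v, w}; ◇□p there: v:F, w:F. ✗
t: successors {s, w, y}; ◇□p there: s:T, w:F, y:T. ✓
u: successors {u, v, w, y}; ◇□p there: u:T, v:F, w:F, y:T. ✓
v: successors {t, u, w}; ◇□p there: t:F, u:T, w:F. ✓
w: successors {s, t, u, w, z}; ◇□p there: s:T, t:F, u:T, w:F, z:F. ✓
x: successors {s, v}; ◇□p there: s:T, v:F. ✓
y: successors {v, w}; ◇□p there: v:F, w:F. ✗
z: successors {w, x, z}; ◇□p there: w:F, x:T, z:F. ✓
Satisfying worlds: {t, u, v, w, x, z}.

6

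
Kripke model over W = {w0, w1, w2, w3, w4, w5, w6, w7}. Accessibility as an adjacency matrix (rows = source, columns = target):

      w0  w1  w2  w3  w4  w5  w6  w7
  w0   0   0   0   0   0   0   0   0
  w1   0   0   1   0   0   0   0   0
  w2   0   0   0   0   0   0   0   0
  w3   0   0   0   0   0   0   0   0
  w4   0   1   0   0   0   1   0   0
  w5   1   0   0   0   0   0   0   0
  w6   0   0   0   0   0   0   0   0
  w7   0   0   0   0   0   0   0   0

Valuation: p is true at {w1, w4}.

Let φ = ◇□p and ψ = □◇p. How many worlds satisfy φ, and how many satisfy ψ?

For ◇□p:
w0: no successors, so ◇□p fails. ✗
w1: successors {w2}; □p there: w2:T. ✓
w2: no successors, so ◇□p fails. ✗
w3: no successors, so ◇□p fails. ✗
w4: successors {w1, w5}; □p there: w1:F, w5:F. ✗
w5: successors {w0}; □p there: w0:T. ✓
w6: no successors, so ◇□p fails. ✗
w7: no successors, so ◇□p fails. ✗
— 2 worlds.
For □◇p:
w0: no successors, so □◇p holds vacuously. ✓
w1: successors {w2}; ◇p there: w2:F. ✗
w2: no successors, so □◇p holds vacuously. ✓
w3: no successors, so □◇p holds vacuously. ✓
w4: successors {w1, w5}; ◇p there: w1:F, w5:F. ✗
w5: successors {w0}; ◇p there: w0:F. ✗
w6: no successors, so □◇p holds vacuously. ✓
w7: no successors, so □◇p holds vacuously. ✓
— 5 worlds.

2 and 5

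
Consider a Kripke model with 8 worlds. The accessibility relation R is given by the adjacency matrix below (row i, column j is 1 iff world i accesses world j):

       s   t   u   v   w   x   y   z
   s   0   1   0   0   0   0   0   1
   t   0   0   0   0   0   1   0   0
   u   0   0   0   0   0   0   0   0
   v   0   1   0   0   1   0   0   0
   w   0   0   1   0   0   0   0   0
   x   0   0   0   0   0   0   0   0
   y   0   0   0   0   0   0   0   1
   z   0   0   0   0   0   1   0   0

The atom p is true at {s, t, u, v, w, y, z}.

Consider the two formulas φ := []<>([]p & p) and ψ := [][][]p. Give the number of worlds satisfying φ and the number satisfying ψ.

For []<>([]p & p):
s: successors {t, z}; <>([]p & p) there: t:F, z:F. ✗
t: successors {x}; <>([]p & p) there: x:F. ✗
u: no successors, so []<>([]p & p) holds vacuously. ✓
v: successors {t, w}; <>([]p & p) there: t:F, w:T. ✗
w: successors {u}; <>([]p & p) there: u:F. ✗
x: no successors, so []<>([]p & p) holds vacuously. ✓
y: successors {z}; <>([]p & p) there: z:F. ✗
z: successors {x}; <>([]p & p) there: x:F. ✗
— 2 worlds.
For [][][]p:
s: successors {t, z}; [][]p there: t:T, z:T. ✓
t: successors {x}; [][]p there: x:T. ✓
u: no successors, so [][][]p holds vacuously. ✓
v: successors {t, w}; [][]p there: t:T, w:T. ✓
w: successors {u}; [][]p there: u:T. ✓
x: no successors, so [][][]p holds vacuously. ✓
y: successors {z}; [][]p there: z:T. ✓
z: successors {x}; [][]p there: x:T. ✓
— 8 worlds.

2 and 8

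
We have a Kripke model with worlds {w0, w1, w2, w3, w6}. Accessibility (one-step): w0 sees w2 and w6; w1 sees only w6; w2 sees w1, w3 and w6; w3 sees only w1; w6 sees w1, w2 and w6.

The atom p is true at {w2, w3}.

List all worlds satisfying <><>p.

w0: successors {w2, w6}; <>p there: w2:T, w6:T. ✓
w1: successors {w6}; <>p there: w6:T. ✓
w2: successors {w1, w3, w6}; <>p there: w1:F, w3:F, w6:T. ✓
w3: successors {w1}; <>p there: w1:F. ✗
w6: successors {w1, w2, w6}; <>p there: w1:F, w2:T, w6:T. ✓

{w0, w1, w2, w6}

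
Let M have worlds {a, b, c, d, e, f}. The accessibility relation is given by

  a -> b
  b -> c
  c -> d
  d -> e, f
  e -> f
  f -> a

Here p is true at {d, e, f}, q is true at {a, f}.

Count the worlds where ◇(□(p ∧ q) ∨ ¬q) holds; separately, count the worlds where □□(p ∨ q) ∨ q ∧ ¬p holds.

4 and 5

For ◇(□(p ∧ q) ∨ ¬q):
a: successors {b}; □(p ∧ q) ∨ ¬q there: b:T. ✓
b: successors {c}; □(p ∧ q) ∨ ¬q there: c:T. ✓
c: successors {d}; □(p ∧ q) ∨ ¬q there: d:T. ✓
d: successors {e, f}; □(p ∧ q) ∨ ¬q there: e:T, f:F. ✓
e: successors {f}; □(p ∧ q) ∨ ¬q there: f:F. ✗
f: successors {a}; □(p ∧ q) ∨ ¬q there: a:F. ✗
— 4 worlds.
For □□(p ∨ q) ∨ q ∧ ¬p:
a: □□(p ∨ q) is F, q ∧ ¬p is T. ✓
b: □□(p ∨ q) is T, q ∧ ¬p is F. ✓
c: □□(p ∨ q) is T, q ∧ ¬p is F. ✓
d: □□(p ∨ q) is T, q ∧ ¬p is F. ✓
e: □□(p ∨ q) is T, q ∧ ¬p is F. ✓
f: □□(p ∨ q) is F, q ∧ ¬p is F. ✗
— 5 worlds.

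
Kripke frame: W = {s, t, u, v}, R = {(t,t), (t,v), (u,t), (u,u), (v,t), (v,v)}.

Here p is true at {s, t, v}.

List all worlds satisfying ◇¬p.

{u}

s: no successors, so ◇¬p fails. ✗
t: successors {t, v}; ¬p there: t:F, v:F. ✗
u: successors {t, u}; ¬p there: t:F, u:T. ✓
v: successors {t, v}; ¬p there: t:F, v:F. ✗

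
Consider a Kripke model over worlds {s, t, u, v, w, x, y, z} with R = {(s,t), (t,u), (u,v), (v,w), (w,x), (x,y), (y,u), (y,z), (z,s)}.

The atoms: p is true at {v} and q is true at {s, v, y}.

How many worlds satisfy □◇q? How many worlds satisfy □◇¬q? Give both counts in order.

3 and 5

For □◇q:
s: successors {t}; ◇q there: t:F. ✗
t: successors {u}; ◇q there: u:T. ✓
u: successors {v}; ◇q there: v:F. ✗
v: successors {w}; ◇q there: w:F. ✗
w: successors {x}; ◇q there: x:T. ✓
x: successors {y}; ◇q there: y:F. ✗
y: successors {u, z}; ◇q there: u:T, z:T. ✓
z: successors {s}; ◇q there: s:F. ✗
— 3 worlds.
For □◇¬q:
s: successors {t}; ◇¬q there: t:T. ✓
t: successors {u}; ◇¬q there: u:F. ✗
u: successors {v}; ◇¬q there: v:T. ✓
v: successors {w}; ◇¬q there: w:T. ✓
w: successors {x}; ◇¬q there: x:F. ✗
x: successors {y}; ◇¬q there: y:T. ✓
y: successors {u, z}; ◇¬q there: u:F, z:F. ✗
z: successors {s}; ◇¬q there: s:T. ✓
— 5 worlds.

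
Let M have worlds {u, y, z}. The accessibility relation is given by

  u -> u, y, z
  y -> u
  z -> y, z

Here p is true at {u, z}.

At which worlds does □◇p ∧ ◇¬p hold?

u: □◇p is T, ◇¬p is T. ✓
y: □◇p is T, ◇¬p is F. ✗
z: □◇p is T, ◇¬p is T. ✓

{u, z}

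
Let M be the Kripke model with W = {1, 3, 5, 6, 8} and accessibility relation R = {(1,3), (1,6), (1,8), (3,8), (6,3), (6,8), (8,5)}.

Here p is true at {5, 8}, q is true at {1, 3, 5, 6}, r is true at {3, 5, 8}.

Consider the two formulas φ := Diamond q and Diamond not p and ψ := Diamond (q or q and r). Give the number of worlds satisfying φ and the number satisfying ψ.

For Diamond q and Diamond not p:
1: Diamond q is T, Diamond not p is T. ✓
3: Diamond q is F, Diamond not p is F. ✗
5: Diamond q is F, Diamond not p is F. ✗
6: Diamond q is T, Diamond not p is T. ✓
8: Diamond q is T, Diamond not p is F. ✗
— 2 worlds.
For Diamond (q or q and r):
1: successors {3, 6, 8}; q or q and r there: 3:T, 6:T, 8:F. ✓
3: successors {8}; q or q and r there: 8:F. ✗
5: no successors, so Diamond (q or q and r) fails. ✗
6: successors {3, 8}; q or q and r there: 3:T, 8:F. ✓
8: successors {5}; q or q and r there: 5:T. ✓
— 3 worlds.

2 and 3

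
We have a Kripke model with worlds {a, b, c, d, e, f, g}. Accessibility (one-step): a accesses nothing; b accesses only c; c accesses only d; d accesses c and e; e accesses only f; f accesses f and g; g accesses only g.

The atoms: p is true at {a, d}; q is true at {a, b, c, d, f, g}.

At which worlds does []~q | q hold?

a: []~q is T, q is T. ✓
b: []~q is F, q is T. ✓
c: []~q is F, q is T. ✓
d: []~q is F, q is T. ✓
e: []~q is F, q is F. ✗
f: []~q is F, q is T. ✓
g: []~q is F, q is T. ✓

{a, b, c, d, f, g}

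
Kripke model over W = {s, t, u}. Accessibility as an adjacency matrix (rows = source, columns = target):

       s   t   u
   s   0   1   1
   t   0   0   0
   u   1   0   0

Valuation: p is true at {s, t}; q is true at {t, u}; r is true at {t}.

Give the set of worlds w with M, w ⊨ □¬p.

s: successors {t, u}; ¬p there: t:F, u:T. ✗
t: no successors, so □¬p holds vacuously. ✓
u: successors {s}; ¬p there: s:F. ✗

{t}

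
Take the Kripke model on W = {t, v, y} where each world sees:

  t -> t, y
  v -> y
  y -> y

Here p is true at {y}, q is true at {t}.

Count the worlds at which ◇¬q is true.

t: successors {t, y}; ¬q there: t:F, y:T. ✓
v: successors {y}; ¬q there: y:T. ✓
y: successors {y}; ¬q there: y:T. ✓
Satisfying worlds: {t, v, y}.

3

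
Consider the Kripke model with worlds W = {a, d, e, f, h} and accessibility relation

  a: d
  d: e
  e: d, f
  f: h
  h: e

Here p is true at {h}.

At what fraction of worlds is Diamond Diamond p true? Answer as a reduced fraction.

a: successors {d}; Diamond p there: d:F. ✗
d: successors {e}; Diamond p there: e:F. ✗
e: successors {d, f}; Diamond p there: d:F, f:T. ✓
f: successors {h}; Diamond p there: h:F. ✗
h: successors {e}; Diamond p there: e:F. ✗
That's 1 of 5 worlds, so 1/5.

1/5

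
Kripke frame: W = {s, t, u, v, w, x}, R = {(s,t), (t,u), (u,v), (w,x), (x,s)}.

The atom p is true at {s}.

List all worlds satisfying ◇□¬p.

s: successors {t}; □¬p there: t:T. ✓
t: successors {u}; □¬p there: u:T. ✓
u: successors {v}; □¬p there: v:T. ✓
v: no successors, so ◇□¬p fails. ✗
w: successors {x}; □¬p there: x:F. ✗
x: successors {s}; □¬p there: s:T. ✓

{s, t, u, x}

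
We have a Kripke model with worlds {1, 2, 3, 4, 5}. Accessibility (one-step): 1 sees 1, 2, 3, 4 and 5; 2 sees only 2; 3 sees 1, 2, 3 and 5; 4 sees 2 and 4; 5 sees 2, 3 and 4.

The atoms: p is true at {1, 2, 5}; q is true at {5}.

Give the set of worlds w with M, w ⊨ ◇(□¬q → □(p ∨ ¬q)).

{1, 2, 3, 4, 5}

1: successors {1, 2, 3, 4, 5}; □¬q → □(p ∨ ¬q) there: 1:T, 2:T, 3:T, 4:T, 5:T. ✓
2: successors {2}; □¬q → □(p ∨ ¬q) there: 2:T. ✓
3: successors {1, 2, 3, 5}; □¬q → □(p ∨ ¬q) there: 1:T, 2:T, 3:T, 5:T. ✓
4: successors {2, 4}; □¬q → □(p ∨ ¬q) there: 2:T, 4:T. ✓
5: successors {2, 3, 4}; □¬q → □(p ∨ ¬q) there: 2:T, 3:T, 4:T. ✓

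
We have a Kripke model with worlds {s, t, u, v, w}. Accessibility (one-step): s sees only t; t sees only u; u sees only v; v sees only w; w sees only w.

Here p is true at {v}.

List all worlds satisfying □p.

{u}

s: successors {t}; p there: t:F. ✗
t: successors {u}; p there: u:F. ✗
u: successors {v}; p there: v:T. ✓
v: successors {w}; p there: w:F. ✗
w: successors {w}; p there: w:F. ✗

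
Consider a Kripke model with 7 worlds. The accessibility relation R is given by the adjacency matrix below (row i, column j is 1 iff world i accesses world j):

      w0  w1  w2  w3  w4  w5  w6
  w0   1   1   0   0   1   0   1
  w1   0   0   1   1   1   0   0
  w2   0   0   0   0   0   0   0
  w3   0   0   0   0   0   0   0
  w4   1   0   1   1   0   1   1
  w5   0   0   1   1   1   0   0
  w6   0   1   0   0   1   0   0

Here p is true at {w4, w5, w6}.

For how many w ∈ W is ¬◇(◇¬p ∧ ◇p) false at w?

5

w0: ◇(◇¬p ∧ ◇p) is T. ✗
w1: ◇(◇¬p ∧ ◇p) is T. ✗
w2: ◇(◇¬p ∧ ◇p) is F. ✓
w3: ◇(◇¬p ∧ ◇p) is F. ✓
w4: ◇(◇¬p ∧ ◇p) is T. ✗
w5: ◇(◇¬p ∧ ◇p) is T. ✗
w6: ◇(◇¬p ∧ ◇p) is T. ✗
Satisfying worlds: {w2, w3}.
So ¬◇(◇¬p ∧ ◇p) fails at the other 5 worlds.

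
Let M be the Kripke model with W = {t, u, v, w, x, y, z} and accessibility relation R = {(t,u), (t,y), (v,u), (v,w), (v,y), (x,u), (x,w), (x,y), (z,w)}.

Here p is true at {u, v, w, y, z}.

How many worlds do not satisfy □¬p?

t: successors {u, y}; ¬p there: u:F, y:F. ✗
u: no successors, so □¬p holds vacuously. ✓
v: successors {u, w, y}; ¬p there: u:F, w:F, y:F. ✗
w: no successors, so □¬p holds vacuously. ✓
x: successors {u, w, y}; ¬p there: u:F, w:F, y:F. ✗
y: no successors, so □¬p holds vacuously. ✓
z: successors {w}; ¬p there: w:F. ✗
Satisfying worlds: {u, w, y}.
So □¬p fails at the other 4 worlds.

4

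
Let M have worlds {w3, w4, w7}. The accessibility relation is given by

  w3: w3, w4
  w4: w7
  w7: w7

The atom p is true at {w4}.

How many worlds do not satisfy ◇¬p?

w3: successors {w3, w4}; ¬p there: w3:T, w4:F. ✓
w4: successors {w7}; ¬p there: w7:T. ✓
w7: successors {w7}; ¬p there: w7:T. ✓
Satisfying worlds: {w3, w4, w7}.
So ◇¬p fails at the other 0 worlds.

0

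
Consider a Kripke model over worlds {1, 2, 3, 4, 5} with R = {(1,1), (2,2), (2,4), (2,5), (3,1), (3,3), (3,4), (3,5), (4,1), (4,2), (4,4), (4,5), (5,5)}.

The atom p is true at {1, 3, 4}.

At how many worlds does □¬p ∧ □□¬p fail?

1: □¬p is F, □□¬p is F. ✗
2: □¬p is F, □□¬p is F. ✗
3: □¬p is F, □□¬p is F. ✗
4: □¬p is F, □□¬p is F. ✗
5: □¬p is T, □□¬p is T. ✓
Satisfying worlds: {5}.
So □¬p ∧ □□¬p fails at the other 4 worlds.

4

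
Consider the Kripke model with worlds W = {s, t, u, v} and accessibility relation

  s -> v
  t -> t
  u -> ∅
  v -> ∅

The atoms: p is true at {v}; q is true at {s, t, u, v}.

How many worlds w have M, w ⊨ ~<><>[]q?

3

s: <><>[]q is F. ✓
t: <><>[]q is T. ✗
u: <><>[]q is F. ✓
v: <><>[]q is F. ✓
Satisfying worlds: {s, u, v}.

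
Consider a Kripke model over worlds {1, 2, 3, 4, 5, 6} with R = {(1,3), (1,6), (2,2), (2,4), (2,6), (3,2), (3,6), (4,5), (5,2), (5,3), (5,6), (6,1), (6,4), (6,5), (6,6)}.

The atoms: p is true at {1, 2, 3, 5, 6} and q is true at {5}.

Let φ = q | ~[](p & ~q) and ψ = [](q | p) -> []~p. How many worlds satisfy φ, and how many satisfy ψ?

For q | ~[](p & ~q):
1: q is F, ~[](p & ~q) is F. ✗
2: q is F, ~[](p & ~q) is T. ✓
3: q is F, ~[](p & ~q) is F. ✗
4: q is F, ~[](p & ~q) is T. ✓
5: q is T, ~[](p & ~q) is F. ✓
6: q is F, ~[](p & ~q) is T. ✓
— 4 worlds.
For [](q | p) -> []~p:
1: [](q | p) is T, []~p is F. ✗
2: [](q | p) is F, []~p is F. ✓
3: [](q | p) is T, []~p is F. ✗
4: [](q | p) is T, []~p is F. ✗
5: [](q | p) is T, []~p is F. ✗
6: [](q | p) is F, []~p is F. ✓
— 2 worlds.

4 and 2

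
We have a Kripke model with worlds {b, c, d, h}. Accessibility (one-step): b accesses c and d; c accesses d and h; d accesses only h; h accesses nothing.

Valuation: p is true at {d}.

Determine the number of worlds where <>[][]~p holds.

3

b: successors {c, d}; [][]~p there: c:T, d:T. ✓
c: successors {d, h}; [][]~p there: d:T, h:T. ✓
d: successors {h}; [][]~p there: h:T. ✓
h: no successors, so <>[][]~p fails. ✗
Satisfying worlds: {b, c, d}.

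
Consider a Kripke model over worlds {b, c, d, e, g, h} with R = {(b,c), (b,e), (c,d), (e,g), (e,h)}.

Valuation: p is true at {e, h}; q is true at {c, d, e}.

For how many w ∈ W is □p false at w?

b: successors {c, e}; p there: c:F, e:T. ✗
c: successors {d}; p there: d:F. ✗
d: no successors, so □p holds vacuously. ✓
e: successors {g, h}; p there: g:F, h:T. ✗
g: no successors, so □p holds vacuously. ✓
h: no successors, so □p holds vacuously. ✓
Satisfying worlds: {d, g, h}.
So □p fails at the other 3 worlds.

3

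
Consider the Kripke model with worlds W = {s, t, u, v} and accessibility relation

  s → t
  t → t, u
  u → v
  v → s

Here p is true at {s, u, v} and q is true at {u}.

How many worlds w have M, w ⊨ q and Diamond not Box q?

1

s: q is F, Diamond not Box q is T. ✗
t: q is F, Diamond not Box q is T. ✗
u: q is T, Diamond not Box q is T. ✓
v: q is F, Diamond not Box q is T. ✗
Satisfying worlds: {u}.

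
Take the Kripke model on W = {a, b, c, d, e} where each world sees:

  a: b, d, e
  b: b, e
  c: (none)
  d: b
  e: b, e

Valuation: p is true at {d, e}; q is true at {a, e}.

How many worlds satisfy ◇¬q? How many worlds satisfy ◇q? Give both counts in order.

4 and 3

For ◇¬q:
a: successors {b, d, e}; ¬q there: b:T, d:T, e:F. ✓
b: successors {b, e}; ¬q there: b:T, e:F. ✓
c: no successors, so ◇¬q fails. ✗
d: successors {b}; ¬q there: b:T. ✓
e: successors {b, e}; ¬q there: b:T, e:F. ✓
— 4 worlds.
For ◇q:
a: successors {b, d, e}; q there: b:F, d:F, e:T. ✓
b: successors {b, e}; q there: b:F, e:T. ✓
c: no successors, so ◇q fails. ✗
d: successors {b}; q there: b:F. ✗
e: successors {b, e}; q there: b:F, e:T. ✓
— 3 worlds.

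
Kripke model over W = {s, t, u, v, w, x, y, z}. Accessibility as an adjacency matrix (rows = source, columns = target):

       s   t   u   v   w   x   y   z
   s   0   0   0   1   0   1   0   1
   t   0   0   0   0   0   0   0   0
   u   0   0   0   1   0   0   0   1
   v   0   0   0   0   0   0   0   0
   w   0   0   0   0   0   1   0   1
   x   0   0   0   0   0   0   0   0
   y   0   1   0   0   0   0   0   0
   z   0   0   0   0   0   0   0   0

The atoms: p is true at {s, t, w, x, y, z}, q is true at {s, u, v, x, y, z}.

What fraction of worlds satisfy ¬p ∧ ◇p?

1/8

s: ¬p is F, ◇p is T. ✗
t: ¬p is F, ◇p is F. ✗
u: ¬p is T, ◇p is T. ✓
v: ¬p is T, ◇p is F. ✗
w: ¬p is F, ◇p is T. ✗
x: ¬p is F, ◇p is F. ✗
y: ¬p is F, ◇p is T. ✗
z: ¬p is F, ◇p is F. ✗
That's 1 of 8 worlds, so 1/8.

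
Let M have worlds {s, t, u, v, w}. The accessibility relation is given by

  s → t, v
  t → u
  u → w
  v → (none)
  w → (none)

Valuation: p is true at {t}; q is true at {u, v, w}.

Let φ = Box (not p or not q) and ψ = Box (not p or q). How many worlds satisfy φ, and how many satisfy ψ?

For Box (not p or not q):
s: successors {t, v}; not p or not q there: t:T, v:T. ✓
t: successors {u}; not p or not q there: u:T. ✓
u: successors {w}; not p or not q there: w:T. ✓
v: no successors, so Box (not p or not q) holds vacuously. ✓
w: no successors, so Box (not p or not q) holds vacuously. ✓
— 5 worlds.
For Box (not p or q):
s: successors {t, v}; not p or q there: t:F, v:T. ✗
t: successors {u}; not p or q there: u:T. ✓
u: successors {w}; not p or q there: w:T. ✓
v: no successors, so Box (not p or q) holds vacuously. ✓
w: no successors, so Box (not p or q) holds vacuously. ✓
— 4 worlds.

5 and 4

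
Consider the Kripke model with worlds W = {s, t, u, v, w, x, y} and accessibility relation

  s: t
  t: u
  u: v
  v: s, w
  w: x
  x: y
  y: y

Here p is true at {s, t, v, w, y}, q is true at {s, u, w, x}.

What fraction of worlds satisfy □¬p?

2/7

s: successors {t}; ¬p there: t:F. ✗
t: successors {u}; ¬p there: u:T. ✓
u: successors {v}; ¬p there: v:F. ✗
v: successors {s, w}; ¬p there: s:F, w:F. ✗
w: successors {x}; ¬p there: x:T. ✓
x: successors {y}; ¬p there: y:F. ✗
y: successors {y}; ¬p there: y:F. ✗
That's 2 of 7 worlds, so 2/7.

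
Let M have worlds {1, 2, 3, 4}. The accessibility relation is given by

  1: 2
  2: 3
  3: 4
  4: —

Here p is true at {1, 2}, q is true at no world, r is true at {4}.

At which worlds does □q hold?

1: successors {2}; q there: 2:F. ✗
2: successors {3}; q there: 3:F. ✗
3: successors {4}; q there: 4:F. ✗
4: no successors, so □q holds vacuously. ✓

{4}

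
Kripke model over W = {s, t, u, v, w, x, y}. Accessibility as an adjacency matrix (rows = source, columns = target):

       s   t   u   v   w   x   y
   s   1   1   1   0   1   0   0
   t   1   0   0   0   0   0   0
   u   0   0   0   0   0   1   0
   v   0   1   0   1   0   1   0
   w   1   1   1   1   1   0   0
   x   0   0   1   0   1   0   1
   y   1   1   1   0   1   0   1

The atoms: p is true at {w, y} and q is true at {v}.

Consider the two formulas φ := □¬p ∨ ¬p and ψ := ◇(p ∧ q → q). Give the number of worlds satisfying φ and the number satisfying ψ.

5 and 7

For □¬p ∨ ¬p:
s: □¬p is F, ¬p is T. ✓
t: □¬p is T, ¬p is T. ✓
u: □¬p is T, ¬p is T. ✓
v: □¬p is T, ¬p is T. ✓
w: □¬p is F, ¬p is F. ✗
x: □¬p is F, ¬p is T. ✓
y: □¬p is F, ¬p is F. ✗
— 5 worlds.
For ◇(p ∧ q → q):
s: successors {s, t, u, w}; p ∧ q → q there: s:T, t:T, u:T, w:T. ✓
t: successors {s}; p ∧ q → q there: s:T. ✓
u: successors {x}; p ∧ q → q there: x:T. ✓
v: successors {t, v, x}; p ∧ q → q there: t:T, v:T, x:T. ✓
w: successors {s, t, u, v, w}; p ∧ q → q there: s:T, t:T, u:T, v:T, w:T. ✓
x: successors {u, w, y}; p ∧ q → q there: u:T, w:T, y:T. ✓
y: successors {s, t, u, w, y}; p ∧ q → q there: s:T, t:T, u:T, w:T, y:T. ✓
— 7 worlds.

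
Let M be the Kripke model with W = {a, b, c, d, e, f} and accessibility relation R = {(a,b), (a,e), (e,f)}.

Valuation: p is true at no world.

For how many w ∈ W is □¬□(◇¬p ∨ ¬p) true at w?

a: successors {b, e}; ¬□(◇¬p ∨ ¬p) there: b:F, e:F. ✗
b: no successors, so □¬□(◇¬p ∨ ¬p) holds vacuously. ✓
c: no successors, so □¬□(◇¬p ∨ ¬p) holds vacuously. ✓
d: no successors, so □¬□(◇¬p ∨ ¬p) holds vacuously. ✓
e: successors {f}; ¬□(◇¬p ∨ ¬p) there: f:F. ✗
f: no successors, so □¬□(◇¬p ∨ ¬p) holds vacuously. ✓
Satisfying worlds: {b, c, d, f}.

4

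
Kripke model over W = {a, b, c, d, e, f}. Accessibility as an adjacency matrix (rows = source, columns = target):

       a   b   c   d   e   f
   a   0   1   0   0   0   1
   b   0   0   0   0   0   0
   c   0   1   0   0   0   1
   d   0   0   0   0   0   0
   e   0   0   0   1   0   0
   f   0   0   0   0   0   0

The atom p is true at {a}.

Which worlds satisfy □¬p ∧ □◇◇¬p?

a: □¬p is T, □◇◇¬p is F. ✗
b: □¬p is T, □◇◇¬p is T. ✓
c: □¬p is T, □◇◇¬p is F. ✗
d: □¬p is T, □◇◇¬p is T. ✓
e: □¬p is T, □◇◇¬p is F. ✗
f: □¬p is T, □◇◇¬p is T. ✓

{b, d, f}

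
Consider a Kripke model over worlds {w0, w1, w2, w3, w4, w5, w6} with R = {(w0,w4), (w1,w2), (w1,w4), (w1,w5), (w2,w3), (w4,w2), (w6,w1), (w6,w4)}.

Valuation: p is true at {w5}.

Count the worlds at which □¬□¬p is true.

w0: successors {w4}; ¬□¬p there: w4:F. ✗
w1: successors {w2, w4, w5}; ¬□¬p there: w2:F, w4:F, w5:F. ✗
w2: successors {w3}; ¬□¬p there: w3:F. ✗
w3: no successors, so □¬□¬p holds vacuously. ✓
w4: successors {w2}; ¬□¬p there: w2:F. ✗
w5: no successors, so □¬□¬p holds vacuously. ✓
w6: successors {w1, w4}; ¬□¬p there: w1:T, w4:F. ✗
Satisfying worlds: {w3, w5}.

2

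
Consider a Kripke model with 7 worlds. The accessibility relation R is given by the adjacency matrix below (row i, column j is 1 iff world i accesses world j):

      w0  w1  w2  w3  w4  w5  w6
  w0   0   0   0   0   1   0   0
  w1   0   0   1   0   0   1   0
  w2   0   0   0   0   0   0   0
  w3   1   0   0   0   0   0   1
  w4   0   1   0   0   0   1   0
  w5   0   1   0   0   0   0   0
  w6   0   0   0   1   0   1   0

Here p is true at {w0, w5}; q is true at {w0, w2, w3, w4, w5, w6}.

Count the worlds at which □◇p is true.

3

w0: successors {w4}; ◇p there: w4:T. ✓
w1: successors {w2, w5}; ◇p there: w2:F, w5:F. ✗
w2: no successors, so □◇p holds vacuously. ✓
w3: successors {w0, w6}; ◇p there: w0:F, w6:T. ✗
w4: successors {w1, w5}; ◇p there: w1:T, w5:F. ✗
w5: successors {w1}; ◇p there: w1:T. ✓
w6: successors {w3, w5}; ◇p there: w3:T, w5:F. ✗
Satisfying worlds: {w0, w2, w5}.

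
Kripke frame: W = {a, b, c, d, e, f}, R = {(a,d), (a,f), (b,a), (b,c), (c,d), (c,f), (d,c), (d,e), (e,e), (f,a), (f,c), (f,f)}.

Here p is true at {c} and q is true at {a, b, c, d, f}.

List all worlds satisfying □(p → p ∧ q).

a: successors {d, f}; p → p ∧ q there: d:T, f:T. ✓
b: successors {a, c}; p → p ∧ q there: a:T, c:T. ✓
c: successors {d, f}; p → p ∧ q there: d:T, f:T. ✓
d: successors {c, e}; p → p ∧ q there: c:T, e:T. ✓
e: successors {e}; p → p ∧ q there: e:T. ✓
f: successors {a, c, f}; p → p ∧ q there: a:T, c:T, f:T. ✓

{a, b, c, d, e, f}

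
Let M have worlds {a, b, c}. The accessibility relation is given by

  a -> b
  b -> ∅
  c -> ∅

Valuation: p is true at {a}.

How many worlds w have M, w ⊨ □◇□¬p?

a: successors {b}; ◇□¬p there: b:F. ✗
b: no successors, so □◇□¬p holds vacuously. ✓
c: no successors, so □◇□¬p holds vacuously. ✓
Satisfying worlds: {b, c}.

2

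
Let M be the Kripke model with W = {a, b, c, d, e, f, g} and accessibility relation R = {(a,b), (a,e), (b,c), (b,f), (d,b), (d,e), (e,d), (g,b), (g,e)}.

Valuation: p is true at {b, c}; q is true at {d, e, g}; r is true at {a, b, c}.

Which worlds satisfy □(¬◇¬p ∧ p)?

{c, f}

a: successors {b, e}; ¬◇¬p ∧ p there: b:F, e:F. ✗
b: successors {c, f}; ¬◇¬p ∧ p there: c:T, f:F. ✗
c: no successors, so □(¬◇¬p ∧ p) holds vacuously. ✓
d: successors {b, e}; ¬◇¬p ∧ p there: b:F, e:F. ✗
e: successors {d}; ¬◇¬p ∧ p there: d:F. ✗
f: no successors, so □(¬◇¬p ∧ p) holds vacuously. ✓
g: successors {b, e}; ¬◇¬p ∧ p there: b:F, e:F. ✗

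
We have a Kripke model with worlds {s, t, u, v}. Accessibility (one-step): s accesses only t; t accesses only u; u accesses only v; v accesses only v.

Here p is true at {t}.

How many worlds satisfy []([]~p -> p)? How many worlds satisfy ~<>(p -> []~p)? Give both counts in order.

1 and 0

For []([]~p -> p):
s: successors {t}; []~p -> p there: t:T. ✓
t: successors {u}; []~p -> p there: u:F. ✗
u: successors {v}; []~p -> p there: v:F. ✗
v: successors {v}; []~p -> p there: v:F. ✗
— 1 world.
For ~<>(p -> []~p):
s: <>(p -> []~p) is T. ✗
t: <>(p -> []~p) is T. ✗
u: <>(p -> []~p) is T. ✗
v: <>(p -> []~p) is T. ✗
— 0 worlds.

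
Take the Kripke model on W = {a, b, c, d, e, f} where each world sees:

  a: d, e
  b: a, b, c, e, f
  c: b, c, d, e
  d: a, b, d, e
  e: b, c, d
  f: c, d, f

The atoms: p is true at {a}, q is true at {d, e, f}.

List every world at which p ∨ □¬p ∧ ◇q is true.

a: p is T, □¬p ∧ ◇q is T. ✓
b: p is F, □¬p ∧ ◇q is F. ✗
c: p is F, □¬p ∧ ◇q is T. ✓
d: p is F, □¬p ∧ ◇q is F. ✗
e: p is F, □¬p ∧ ◇q is T. ✓
f: p is F, □¬p ∧ ◇q is T. ✓

{a, c, e, f}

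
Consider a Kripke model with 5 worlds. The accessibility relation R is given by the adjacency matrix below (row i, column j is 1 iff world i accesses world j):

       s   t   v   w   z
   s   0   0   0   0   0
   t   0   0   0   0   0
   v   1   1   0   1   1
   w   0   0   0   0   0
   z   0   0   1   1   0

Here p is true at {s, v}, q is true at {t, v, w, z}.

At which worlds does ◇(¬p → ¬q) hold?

s: no successors, so ◇(¬p → ¬q) fails. ✗
t: no successors, so ◇(¬p → ¬q) fails. ✗
v: successors {s, t, w, z}; ¬p → ¬q there: s:T, t:F, w:F, z:F. ✓
w: no successors, so ◇(¬p → ¬q) fails. ✗
z: successors {v, w}; ¬p → ¬q there: v:T, w:F. ✓

{v, z}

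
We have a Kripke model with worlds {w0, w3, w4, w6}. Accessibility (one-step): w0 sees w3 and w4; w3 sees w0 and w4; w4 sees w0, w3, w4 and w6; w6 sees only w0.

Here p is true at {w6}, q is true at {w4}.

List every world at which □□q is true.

∅

w0: successors {w3, w4}; □q there: w3:F, w4:F. ✗
w3: successors {w0, w4}; □q there: w0:F, w4:F. ✗
w4: successors {w0, w3, w4, w6}; □q there: w0:F, w3:F, w4:F, w6:F. ✗
w6: successors {w0}; □q there: w0:F. ✗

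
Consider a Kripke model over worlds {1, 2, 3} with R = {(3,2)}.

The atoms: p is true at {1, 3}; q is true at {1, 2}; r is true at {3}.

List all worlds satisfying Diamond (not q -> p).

1: no successors, so Diamond (not q -> p) fails. ✗
2: no successors, so Diamond (not q -> p) fails. ✗
3: successors {2}; not q -> p there: 2:T. ✓

{3}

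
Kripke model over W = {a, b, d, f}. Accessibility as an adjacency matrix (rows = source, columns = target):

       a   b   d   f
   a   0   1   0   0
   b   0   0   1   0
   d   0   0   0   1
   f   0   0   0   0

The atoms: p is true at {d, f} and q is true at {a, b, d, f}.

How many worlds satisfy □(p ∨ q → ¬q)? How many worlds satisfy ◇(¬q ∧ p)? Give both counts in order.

1 and 0

For □(p ∨ q → ¬q):
a: successors {b}; p ∨ q → ¬q there: b:F. ✗
b: successors {d}; p ∨ q → ¬q there: d:F. ✗
d: successors {f}; p ∨ q → ¬q there: f:F. ✗
f: no successors, so □(p ∨ q → ¬q) holds vacuously. ✓
— 1 world.
For ◇(¬q ∧ p):
a: successors {b}; ¬q ∧ p there: b:F. ✗
b: successors {d}; ¬q ∧ p there: d:F. ✗
d: successors {f}; ¬q ∧ p there: f:F. ✗
f: no successors, so ◇(¬q ∧ p) fails. ✗
— 0 worlds.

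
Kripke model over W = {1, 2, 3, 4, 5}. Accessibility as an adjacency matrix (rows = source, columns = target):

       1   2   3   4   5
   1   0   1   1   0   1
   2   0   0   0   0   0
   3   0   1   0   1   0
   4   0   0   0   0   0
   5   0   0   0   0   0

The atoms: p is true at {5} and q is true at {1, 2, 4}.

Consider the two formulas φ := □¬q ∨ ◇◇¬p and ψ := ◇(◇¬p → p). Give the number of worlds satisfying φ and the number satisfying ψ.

4 and 2

For □¬q ∨ ◇◇¬p:
1: □¬q is F, ◇◇¬p is T. ✓
2: □¬q is T, ◇◇¬p is F. ✓
3: □¬q is F, ◇◇¬p is F. ✗
4: □¬q is T, ◇◇¬p is F. ✓
5: □¬q is T, ◇◇¬p is F. ✓
— 4 worlds.
For ◇(◇¬p → p):
1: successors {2, 3, 5}; ◇¬p → p there: 2:T, 3:F, 5:T. ✓
2: no successors, so ◇(◇¬p → p) fails. ✗
3: successors {2, 4}; ◇¬p → p there: 2:T, 4:T. ✓
4: no successors, so ◇(◇¬p → p) fails. ✗
5: no successors, so ◇(◇¬p → p) fails. ✗
— 2 worlds.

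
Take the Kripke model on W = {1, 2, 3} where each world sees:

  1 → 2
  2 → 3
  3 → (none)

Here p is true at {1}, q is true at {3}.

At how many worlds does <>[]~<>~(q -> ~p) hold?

1: successors {2}; []~<>~(q -> ~p) there: 2:T. ✓
2: successors {3}; []~<>~(q -> ~p) there: 3:T. ✓
3: no successors, so <>[]~<>~(q -> ~p) fails. ✗
Satisfying worlds: {1, 2}.

2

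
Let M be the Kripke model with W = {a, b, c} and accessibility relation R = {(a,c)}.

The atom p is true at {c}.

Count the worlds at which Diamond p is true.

a: successors {c}; p there: c:T. ✓
b: no successors, so Diamond p fails. ✗
c: no successors, so Diamond p fails. ✗
Satisfying worlds: {a}.

1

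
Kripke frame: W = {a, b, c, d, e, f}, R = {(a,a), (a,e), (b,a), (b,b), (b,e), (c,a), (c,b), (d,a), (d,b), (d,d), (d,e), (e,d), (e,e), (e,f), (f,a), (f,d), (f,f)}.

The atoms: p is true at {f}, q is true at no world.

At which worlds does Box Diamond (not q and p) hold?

a: successors {a, e}; Diamond (not q and p) there: a:F, e:T. ✗
b: successors {a, b, e}; Diamond (not q and p) there: a:F, b:F, e:T. ✗
c: successors {a, b}; Diamond (not q and p) there: a:F, b:F. ✗
d: successors {a, b, d, e}; Diamond (not q and p) there: a:F, b:F, d:F, e:T. ✗
e: successors {d, e, f}; Diamond (not q and p) there: d:F, e:T, f:T. ✗
f: successors {a, d, f}; Diamond (not q and p) there: a:F, d:F, f:T. ✗

∅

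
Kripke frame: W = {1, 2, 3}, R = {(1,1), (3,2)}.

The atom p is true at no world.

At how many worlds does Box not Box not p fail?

1: successors {1}; not Box not p there: 1:F. ✗
2: no successors, so Box not Box not p holds vacuously. ✓
3: successors {2}; not Box not p there: 2:F. ✗
Satisfying worlds: {2}.
So Box not Box not p fails at the other 2 worlds.

2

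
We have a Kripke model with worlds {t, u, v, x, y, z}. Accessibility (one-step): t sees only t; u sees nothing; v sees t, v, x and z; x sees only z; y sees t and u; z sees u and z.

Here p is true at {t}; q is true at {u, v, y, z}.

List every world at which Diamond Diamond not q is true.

{t, v, y}

t: successors {t}; Diamond not q there: t:T. ✓
u: no successors, so Diamond Diamond not q fails. ✗
v: successors {t, v, x, z}; Diamond not q there: t:T, v:T, x:F, z:F. ✓
x: successors {z}; Diamond not q there: z:F. ✗
y: successors {t, u}; Diamond not q there: t:T, u:F. ✓
z: successors {u, z}; Diamond not q there: u:F, z:F. ✗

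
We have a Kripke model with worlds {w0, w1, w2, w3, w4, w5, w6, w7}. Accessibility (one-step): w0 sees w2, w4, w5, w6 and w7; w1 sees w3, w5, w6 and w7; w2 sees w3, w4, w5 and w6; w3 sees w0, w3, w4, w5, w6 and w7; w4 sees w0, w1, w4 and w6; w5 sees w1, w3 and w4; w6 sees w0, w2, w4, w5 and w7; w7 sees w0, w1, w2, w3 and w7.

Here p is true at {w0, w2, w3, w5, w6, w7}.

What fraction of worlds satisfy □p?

w0: successors {w2, w4, w5, w6, w7}; p there: w2:T, w4:F, w5:T, w6:T, w7:T. ✗
w1: successors {w3, w5, w6, w7}; p there: w3:T, w5:T, w6:T, w7:T. ✓
w2: successors {w3, w4, w5, w6}; p there: w3:T, w4:F, w5:T, w6:T. ✗
w3: successors {w0, w3, w4, w5, w6, w7}; p there: w0:T, w3:T, w4:F, w5:T, w6:T, w7:T. ✗
w4: successors {w0, w1, w4, w6}; p there: w0:T, w1:F, w4:F, w6:T. ✗
w5: successors {w1, w3, w4}; p there: w1:F, w3:T, w4:F. ✗
w6: successors {w0, w2, w4, w5, w7}; p there: w0:T, w2:T, w4:F, w5:T, w7:T. ✗
w7: successors {w0, w1, w2, w3, w7}; p there: w0:T, w1:F, w2:T, w3:T, w7:T. ✗
That's 1 of 8 worlds, so 1/8.

1/8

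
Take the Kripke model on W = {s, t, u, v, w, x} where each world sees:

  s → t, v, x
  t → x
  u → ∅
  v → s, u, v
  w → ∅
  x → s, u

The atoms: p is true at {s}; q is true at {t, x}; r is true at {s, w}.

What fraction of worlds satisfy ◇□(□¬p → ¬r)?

1/2

s: successors {t, v, x}; □(□¬p → ¬r) there: t:T, v:F, x:F. ✓
t: successors {x}; □(□¬p → ¬r) there: x:F. ✗
u: no successors, so ◇□(□¬p → ¬r) fails. ✗
v: successors {s, u, v}; □(□¬p → ¬r) there: s:T, u:T, v:F. ✓
w: no successors, so ◇□(□¬p → ¬r) fails. ✗
x: successors {s, u}; □(□¬p → ¬r) there: s:T, u:T. ✓
That's 3 of 6 worlds, so 3/6 = 1/2.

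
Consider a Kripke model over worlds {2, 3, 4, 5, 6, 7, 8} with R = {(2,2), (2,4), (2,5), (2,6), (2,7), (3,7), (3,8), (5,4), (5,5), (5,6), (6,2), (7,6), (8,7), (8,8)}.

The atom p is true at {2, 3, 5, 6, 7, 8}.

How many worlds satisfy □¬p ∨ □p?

5

2: □¬p is F, □p is F. ✗
3: □¬p is F, □p is T. ✓
4: □¬p is T, □p is T. ✓
5: □¬p is F, □p is F. ✗
6: □¬p is F, □p is T. ✓
7: □¬p is F, □p is T. ✓
8: □¬p is F, □p is T. ✓
Satisfying worlds: {3, 4, 6, 7, 8}.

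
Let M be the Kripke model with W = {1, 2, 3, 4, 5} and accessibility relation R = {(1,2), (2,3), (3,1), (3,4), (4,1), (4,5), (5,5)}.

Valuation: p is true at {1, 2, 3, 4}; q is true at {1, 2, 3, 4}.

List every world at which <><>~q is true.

1: successors {2}; <>~q there: 2:F. ✗
2: successors {3}; <>~q there: 3:F. ✗
3: successors {1, 4}; <>~q there: 1:F, 4:T. ✓
4: successors {1, 5}; <>~q there: 1:F, 5:T. ✓
5: successors {5}; <>~q there: 5:T. ✓

{3, 4, 5}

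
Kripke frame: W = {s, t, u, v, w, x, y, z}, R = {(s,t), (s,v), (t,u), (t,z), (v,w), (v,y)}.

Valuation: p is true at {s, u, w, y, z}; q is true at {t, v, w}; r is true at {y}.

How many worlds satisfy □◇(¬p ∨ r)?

5

s: successors {t, v}; ◇(¬p ∨ r) there: t:F, v:T. ✗
t: successors {u, z}; ◇(¬p ∨ r) there: u:F, z:F. ✗
u: no successors, so □◇(¬p ∨ r) holds vacuously. ✓
v: successors {w, y}; ◇(¬p ∨ r) there: w:F, y:F. ✗
w: no successors, so □◇(¬p ∨ r) holds vacuously. ✓
x: no successors, so □◇(¬p ∨ r) holds vacuously. ✓
y: no successors, so □◇(¬p ∨ r) holds vacuously. ✓
z: no successors, so □◇(¬p ∨ r) holds vacuously. ✓
Satisfying worlds: {u, w, x, y, z}.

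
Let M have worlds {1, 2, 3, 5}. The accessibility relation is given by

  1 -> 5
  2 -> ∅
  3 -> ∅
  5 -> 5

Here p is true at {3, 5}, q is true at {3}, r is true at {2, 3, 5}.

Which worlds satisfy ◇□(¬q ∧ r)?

1: successors {5}; □(¬q ∧ r) there: 5:T. ✓
2: no successors, so ◇□(¬q ∧ r) fails. ✗
3: no successors, so ◇□(¬q ∧ r) fails. ✗
5: successors {5}; □(¬q ∧ r) there: 5:T. ✓

{1, 5}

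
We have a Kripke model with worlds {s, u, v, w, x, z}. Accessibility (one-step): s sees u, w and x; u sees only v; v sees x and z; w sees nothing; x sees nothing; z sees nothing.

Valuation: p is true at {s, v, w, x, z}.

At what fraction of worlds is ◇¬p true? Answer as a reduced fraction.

1/6

s: successors {u, w, x}; ¬p there: u:T, w:F, x:F. ✓
u: successors {v}; ¬p there: v:F. ✗
v: successors {x, z}; ¬p there: x:F, z:F. ✗
w: no successors, so ◇¬p fails. ✗
x: no successors, so ◇¬p fails. ✗
z: no successors, so ◇¬p fails. ✗
That's 1 of 6 worlds, so 1/6.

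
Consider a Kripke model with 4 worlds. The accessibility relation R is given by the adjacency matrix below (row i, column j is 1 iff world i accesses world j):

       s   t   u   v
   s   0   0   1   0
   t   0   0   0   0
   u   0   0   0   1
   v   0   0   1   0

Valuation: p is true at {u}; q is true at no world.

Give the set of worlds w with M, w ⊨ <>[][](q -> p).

s: successors {u}; [][](q -> p) there: u:T. ✓
t: no successors, so <>[][](q -> p) fails. ✗
u: successors {v}; [][](q -> p) there: v:T. ✓
v: successors {u}; [][](q -> p) there: u:T. ✓

{s, u, v}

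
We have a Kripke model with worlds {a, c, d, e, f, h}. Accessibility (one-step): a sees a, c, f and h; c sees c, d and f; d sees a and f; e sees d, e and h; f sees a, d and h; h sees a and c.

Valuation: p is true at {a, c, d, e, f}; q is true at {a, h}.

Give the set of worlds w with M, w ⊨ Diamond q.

{a, d, e, f, h}

a: successors {a, c, f, h}; q there: a:T, c:F, f:F, h:T. ✓
c: successors {c, d, f}; q there: c:F, d:F, f:F. ✗
d: successors {a, f}; q there: a:T, f:F. ✓
e: successors {d, e, h}; q there: d:F, e:F, h:T. ✓
f: successors {a, d, h}; q there: a:T, d:F, h:T. ✓
h: successors {a, c}; q there: a:T, c:F. ✓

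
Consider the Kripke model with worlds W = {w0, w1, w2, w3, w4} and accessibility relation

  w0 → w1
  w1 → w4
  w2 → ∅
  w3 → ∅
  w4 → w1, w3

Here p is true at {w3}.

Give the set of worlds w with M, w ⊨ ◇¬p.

{w0, w1, w4}

w0: successors {w1}; ¬p there: w1:T. ✓
w1: successors {w4}; ¬p there: w4:T. ✓
w2: no successors, so ◇¬p fails. ✗
w3: no successors, so ◇¬p fails. ✗
w4: successors {w1, w3}; ¬p there: w1:T, w3:F. ✓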